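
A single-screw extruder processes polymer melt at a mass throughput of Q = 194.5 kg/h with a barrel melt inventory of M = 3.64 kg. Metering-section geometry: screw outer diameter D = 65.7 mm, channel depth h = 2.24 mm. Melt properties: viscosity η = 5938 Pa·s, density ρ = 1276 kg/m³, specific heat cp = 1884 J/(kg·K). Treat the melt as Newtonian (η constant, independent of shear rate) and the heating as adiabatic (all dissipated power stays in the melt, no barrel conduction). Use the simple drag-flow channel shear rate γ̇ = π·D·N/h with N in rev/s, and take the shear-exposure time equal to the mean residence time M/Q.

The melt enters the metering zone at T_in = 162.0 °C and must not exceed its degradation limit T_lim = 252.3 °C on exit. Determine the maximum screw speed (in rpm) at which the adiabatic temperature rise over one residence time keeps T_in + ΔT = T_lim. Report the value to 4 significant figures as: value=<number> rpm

Q_s = Q / 3600 = 194.5 / 3600 = 0.0540278 kg/s
t_res = M / Q_s = 3.64 ÷ 0.0540278 = 67.3728 s
D = 65.7 mm = 0.0657 m;  h = 2.24 mm = 0.00224 m
ΔT_a = T_lim − T_in = 252.3 − 162.0 = 90.3 K
γ̇_max² = ΔT_a·ρ·cp / (η·t_res) = [90.3 × 1276 × 1884] / [5938 × 67.3728] = 542.619 s⁻²
γ̇_max = sqrt(542.619) = 23.2942 s⁻¹
N_max = γ̇_max h / (πD) = 23.2942·0.00224/(π·0.0657) = 0.252802 rev/s → ×60 = 15.1681 rpm

value=15.17 rpm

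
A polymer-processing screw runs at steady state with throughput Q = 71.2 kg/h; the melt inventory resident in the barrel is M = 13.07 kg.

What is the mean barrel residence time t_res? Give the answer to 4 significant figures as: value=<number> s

Convert throughput: Q = 71.2 kg/h = 71.2/3600 = 0.0197778 kg/s
t_res = M / Q_s = 13.07 ÷ 0.0197778 = 660.843 s

value=660.8 s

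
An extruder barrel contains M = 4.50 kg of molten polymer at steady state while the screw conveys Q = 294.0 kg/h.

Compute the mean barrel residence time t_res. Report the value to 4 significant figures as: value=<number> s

value=55.10 s

Convert throughput: Q = 294.0 kg/h = 294.0/3600 = 0.0816667 kg/s
t_res = M / Q_s = 4.50 ÷ 0.0816667 = 55.102 s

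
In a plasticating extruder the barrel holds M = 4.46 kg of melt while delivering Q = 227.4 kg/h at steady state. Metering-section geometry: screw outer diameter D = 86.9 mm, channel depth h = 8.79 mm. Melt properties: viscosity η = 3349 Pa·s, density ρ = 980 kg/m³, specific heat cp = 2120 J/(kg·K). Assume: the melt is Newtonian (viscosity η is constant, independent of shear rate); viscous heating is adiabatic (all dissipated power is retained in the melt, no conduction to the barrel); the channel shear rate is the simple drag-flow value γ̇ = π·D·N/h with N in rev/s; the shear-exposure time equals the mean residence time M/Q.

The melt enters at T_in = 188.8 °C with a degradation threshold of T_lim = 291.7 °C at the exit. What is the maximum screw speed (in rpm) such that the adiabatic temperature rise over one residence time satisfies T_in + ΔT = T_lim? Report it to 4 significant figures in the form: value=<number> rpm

value=58.09 rpm

Convert throughput: Q = 227.4 kg/h = 227.4/3600 = 0.0631667 kg/s
Mean residence time: t_res = M/Q_s = 4.46 kg / 0.0631667 kg/s = 70.6069 s
Convert to metres: D = 0.0869 m, h = 0.00879 m
ΔT_a = T_lim − T_in = 291.7 °C − 188.8 °C = 102.9 K
Invert ΔT = ηγ̇²t_res/(ρcp) for γ̇: γ̇_max² = ΔT_a ρ cp / (η t_res) = 102.9·980·2120 / (3349·70.6069) = 904.097 s⁻²
γ̇_max = √904.097 = 30.0682 s⁻¹
Solve γ̇ = πDN/h for N: N_max = γ̇_max·h/(π·D) = 30.0682 × 0.00879 / (π × 0.0869) = 0.968115 rev/s = 58.0869 rpm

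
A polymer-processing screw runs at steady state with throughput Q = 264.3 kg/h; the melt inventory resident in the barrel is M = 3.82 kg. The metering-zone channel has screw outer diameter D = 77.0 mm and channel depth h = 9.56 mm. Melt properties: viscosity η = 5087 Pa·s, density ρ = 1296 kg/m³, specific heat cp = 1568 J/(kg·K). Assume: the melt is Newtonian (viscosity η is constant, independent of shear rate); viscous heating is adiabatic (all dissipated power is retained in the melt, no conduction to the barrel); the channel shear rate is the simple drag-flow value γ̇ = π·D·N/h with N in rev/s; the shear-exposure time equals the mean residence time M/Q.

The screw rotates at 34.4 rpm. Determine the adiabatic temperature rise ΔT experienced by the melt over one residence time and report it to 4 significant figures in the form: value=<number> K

Q_s = Q / 3600 = 264.3 / 3600 = 0.0734167 kg/s
Mean residence time: t_res = M/Q_s = 3.82 kg / 0.0734167 kg/s = 52.0318 s
Geometry in metres: D = 77.0 mm → 0.077 m, h = 9.56 mm → 0.00956 m; screw speed N = 34.4 rpm = 0.573333 rev/s
γ̇ = π·D·N / h = π · 0.077 · 0.573333 / 0.00956 = 14.5074 s⁻¹
Adiabatic rise: ΔT = η γ̇² t_res / (ρ cp) = 5087·(14.5074)²·52.0318 / (1296·1568) = 27.4132 K

value=27.41 K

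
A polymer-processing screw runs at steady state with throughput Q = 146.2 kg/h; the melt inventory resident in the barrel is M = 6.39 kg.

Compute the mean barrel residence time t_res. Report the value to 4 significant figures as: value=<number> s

Throughput in SI: Q_s = 146.2 kg/h ÷ 3600 s/h = 0.0406111 kg/s
t_res = M / Q_s = 6.39 / 0.0406111 = 157.346 s

value=157.3 s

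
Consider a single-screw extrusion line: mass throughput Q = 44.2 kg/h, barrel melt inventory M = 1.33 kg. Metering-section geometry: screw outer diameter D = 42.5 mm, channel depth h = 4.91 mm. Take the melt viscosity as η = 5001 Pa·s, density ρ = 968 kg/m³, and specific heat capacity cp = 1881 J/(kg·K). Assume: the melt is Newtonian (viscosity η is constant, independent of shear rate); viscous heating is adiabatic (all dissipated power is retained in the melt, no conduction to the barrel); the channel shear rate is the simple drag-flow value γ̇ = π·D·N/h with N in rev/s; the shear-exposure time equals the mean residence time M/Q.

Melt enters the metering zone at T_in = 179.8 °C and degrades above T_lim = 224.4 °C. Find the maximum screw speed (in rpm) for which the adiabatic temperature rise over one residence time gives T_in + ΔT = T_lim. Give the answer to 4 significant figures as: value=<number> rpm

value=27.01 rpm

Throughput in SI: Q_s = 44.2 kg/h ÷ 3600 s/h = 0.0122778 kg/s
t_res = M / Q_s = 1.33 ÷ 0.0122778 = 108.326 s
Geometry in SI: D = 42.5 mm → 0.0425 m, h = 4.91 mm → 0.00491 m
ΔT_a = T_lim − T_in = 224.4 − 179.8 = 44.6 K
Invert ΔT = ηγ̇²t_res/(ρcp) for γ̇: γ̇_max² = ΔT_a ρ cp / (η t_res) = 44.6·968·1881 / (5001·108.326) = 149.903 s⁻²
γ̇_max = √149.903 = 12.2435 s⁻¹
N_max = γ̇_max·h / (π·D) = 12.2435 · 0.00491 / (π · 0.0425) = 0.450244 rev/s = 27.0146 rpm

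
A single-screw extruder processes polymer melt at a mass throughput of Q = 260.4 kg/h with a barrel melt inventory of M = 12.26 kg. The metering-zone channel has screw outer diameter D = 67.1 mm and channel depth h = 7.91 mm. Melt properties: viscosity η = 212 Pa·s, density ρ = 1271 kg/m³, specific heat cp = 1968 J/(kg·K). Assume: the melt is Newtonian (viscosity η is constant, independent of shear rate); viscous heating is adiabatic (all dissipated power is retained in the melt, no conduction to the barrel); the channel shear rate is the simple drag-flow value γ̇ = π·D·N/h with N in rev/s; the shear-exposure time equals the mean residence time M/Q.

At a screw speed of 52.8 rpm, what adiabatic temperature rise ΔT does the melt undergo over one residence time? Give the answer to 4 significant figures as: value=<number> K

value=7.901 K

Convert throughput: Q = 260.4 kg/h = 260.4/3600 = 0.0723333 kg/s
t_res = M / Q_s = 12.26 / 0.0723333 = 169.493 s
Convert to SI: D = 0.0671 m, h = 0.00791 m, N = 52.8/60 = 0.88 rev/s
Shear rate: γ̇ = πDN/h = π·0.0671·0.88/0.00791 = 23.4519 s⁻¹
Adiabatic rise: ΔT = η γ̇² t_res / (ρ cp) = 212·(23.4519)²·169.493 / (1271·1968) = 7.90086 K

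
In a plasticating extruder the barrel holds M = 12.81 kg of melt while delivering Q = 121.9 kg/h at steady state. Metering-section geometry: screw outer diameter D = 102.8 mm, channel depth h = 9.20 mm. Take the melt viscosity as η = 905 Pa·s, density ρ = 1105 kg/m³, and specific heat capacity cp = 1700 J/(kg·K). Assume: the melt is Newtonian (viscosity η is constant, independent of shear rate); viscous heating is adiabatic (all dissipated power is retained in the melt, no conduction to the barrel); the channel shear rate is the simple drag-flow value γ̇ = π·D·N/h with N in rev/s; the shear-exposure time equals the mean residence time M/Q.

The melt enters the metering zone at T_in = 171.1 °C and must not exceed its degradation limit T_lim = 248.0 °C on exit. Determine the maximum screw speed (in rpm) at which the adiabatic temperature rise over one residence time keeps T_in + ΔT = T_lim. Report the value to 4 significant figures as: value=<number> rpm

value=35.11 rpm

Q_s = Q / 3600 = 121.9 / 3600 = 0.0338611 kg/s
t_res = M / Q_s = 12.81 ÷ 0.0338611 = 378.31 s
Convert to metres: D = 0.1028 m, h = 0.0092 m
Allowable rise: ΔT_a = T_lim − T_in = 248.0 − 171.1 = 76.9 K
γ̇_max² = ΔT_a·ρ·cp / (η·t_res) = [76.9 × 1105 × 1700] / [905 × 378.31] = 421.931 s⁻²
γ̇_max = √421.931 = 20.5409 s⁻¹
Solve γ̇ = πDN/h for N: N_max = γ̇_max·h/(π·D) = 20.5409 × 0.0092 / (π × 0.1028) = 0.585148 rev/s = 35.1089 rpm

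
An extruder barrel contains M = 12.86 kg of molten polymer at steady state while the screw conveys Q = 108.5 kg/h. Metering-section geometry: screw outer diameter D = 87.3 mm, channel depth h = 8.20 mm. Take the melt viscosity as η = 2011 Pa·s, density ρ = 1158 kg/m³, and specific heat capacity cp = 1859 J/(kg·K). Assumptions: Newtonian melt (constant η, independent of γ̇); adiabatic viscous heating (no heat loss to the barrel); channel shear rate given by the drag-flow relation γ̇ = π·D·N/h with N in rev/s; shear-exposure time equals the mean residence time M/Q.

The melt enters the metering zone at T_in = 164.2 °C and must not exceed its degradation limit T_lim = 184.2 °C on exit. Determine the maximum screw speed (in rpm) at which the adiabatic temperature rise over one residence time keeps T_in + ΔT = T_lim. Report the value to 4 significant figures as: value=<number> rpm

Convert throughput: Q = 108.5 kg/h = 108.5/3600 = 0.0301389 kg/s
t_res = M / Q_s = 12.86 / 0.0301389 = 426.691 s
Geometry in SI: D = 87.3 mm → 0.0873 m, h = 8.20 mm → 0.0082 m
ΔT_a = T_lim − T_in = 184.2 − 164.2 = 20 K
γ̇_max² = ΔT_a·ρ·cp / (η·t_res) = [20 × 1158 × 1859] / [2011 × 426.691] = 50.1756 s⁻²
γ̇_max = √50.1756 = 7.08347 s⁻¹
Solve γ̇ = πDN/h for N: N_max = γ̇_max·h/(π·D) = 7.08347 × 0.0082 / (π × 0.0873) = 0.211785 rev/s = 12.7071 rpm

value=12.71 rpm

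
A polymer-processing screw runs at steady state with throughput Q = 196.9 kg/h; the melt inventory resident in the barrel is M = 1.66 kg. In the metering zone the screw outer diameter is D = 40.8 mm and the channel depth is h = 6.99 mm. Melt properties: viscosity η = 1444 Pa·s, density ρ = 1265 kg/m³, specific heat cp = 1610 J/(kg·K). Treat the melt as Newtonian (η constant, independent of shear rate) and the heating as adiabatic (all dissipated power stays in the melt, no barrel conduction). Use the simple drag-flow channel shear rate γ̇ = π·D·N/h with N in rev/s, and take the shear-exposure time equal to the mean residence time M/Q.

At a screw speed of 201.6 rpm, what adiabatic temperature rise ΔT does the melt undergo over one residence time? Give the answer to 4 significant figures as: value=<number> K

Throughput in SI: Q_s = 196.9 kg/h ÷ 3600 s/h = 0.0546944 kg/s
t_res = M / Q_s = 1.66 / 0.0546944 = 30.3504 s
Geometry in metres: D = 40.8 mm → 0.0408 m, h = 6.99 mm → 0.00699 m; screw speed N = 201.6 rpm = 3.36 rev/s
Shear rate: γ̇ = πDN/h = π·0.0408·3.36/0.00699 = 61.613 s⁻¹
ΔT = η·γ̇²·t_res/(ρ·cp) = [1444 × 61.613² × 30.3504] / [1265 × 1610] = 81.6883 K

value=81.69 K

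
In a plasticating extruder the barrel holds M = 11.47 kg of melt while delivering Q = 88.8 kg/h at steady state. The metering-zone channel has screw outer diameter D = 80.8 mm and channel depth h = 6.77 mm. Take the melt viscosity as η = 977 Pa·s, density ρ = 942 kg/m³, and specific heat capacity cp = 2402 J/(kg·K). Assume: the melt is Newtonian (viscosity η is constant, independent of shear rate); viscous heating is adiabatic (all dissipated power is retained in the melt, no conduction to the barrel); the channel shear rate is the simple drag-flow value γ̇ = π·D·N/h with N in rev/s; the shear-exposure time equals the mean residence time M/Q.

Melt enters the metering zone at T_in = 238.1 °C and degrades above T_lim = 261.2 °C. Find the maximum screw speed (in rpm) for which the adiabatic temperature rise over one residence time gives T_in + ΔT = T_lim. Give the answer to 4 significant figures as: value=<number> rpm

value=17.16 rpm

Throughput in SI: Q_s = 88.8 kg/h ÷ 3600 s/h = 0.0246667 kg/s
t_res = M / Q_s = 11.47 ÷ 0.0246667 = 465 s
Convert to metres: D = 0.0808 m, h = 0.00677 m
Allowable rise: ΔT_a = T_lim − T_in = 261.2 − 238.1 = 23.1 K
γ̇_max² = ΔT_a·ρ·cp / (η·t_res) = [23.1 × 942 × 2402] / [977 × 465] = 115.05 s⁻²
γ̇_max = sqrt(115.05) = 10.7262 s⁻¹
N_max = γ̇_max·h / (π·D) = 10.7262 · 0.00677 / (π · 0.0808) = 0.28607 rev/s = 17.1642 rpm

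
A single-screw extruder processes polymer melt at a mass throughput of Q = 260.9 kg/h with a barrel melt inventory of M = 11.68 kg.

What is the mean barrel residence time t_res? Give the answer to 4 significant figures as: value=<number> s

Throughput in SI: Q_s = 260.9 kg/h ÷ 3600 s/h = 0.0724722 kg/s
Mean residence time: t_res = M/Q_s = 11.68 kg / 0.0724722 kg/s = 161.165 s

value=161.2 s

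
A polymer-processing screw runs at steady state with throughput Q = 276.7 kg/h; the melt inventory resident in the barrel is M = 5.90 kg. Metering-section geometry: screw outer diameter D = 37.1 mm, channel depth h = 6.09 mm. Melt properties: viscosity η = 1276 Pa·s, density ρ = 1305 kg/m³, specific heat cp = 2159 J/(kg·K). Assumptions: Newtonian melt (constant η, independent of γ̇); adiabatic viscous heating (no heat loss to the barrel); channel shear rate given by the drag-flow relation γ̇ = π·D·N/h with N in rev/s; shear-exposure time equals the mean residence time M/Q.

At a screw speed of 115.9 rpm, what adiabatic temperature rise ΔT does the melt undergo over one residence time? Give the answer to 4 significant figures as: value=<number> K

Throughput in SI: Q_s = 276.7 kg/h ÷ 3600 s/h = 0.0768611 kg/s
Mean residence time: t_res = M/Q_s = 5.90 kg / 0.0768611 kg/s = 76.7618 s
Geometry in metres: D = 37.1 mm → 0.0371 m, h = 6.09 mm → 0.00609 m; screw speed N = 115.9 rpm = 1.93167 rev/s
γ̇ = π D N / h = (π)(0.0371)(1.93167) / 0.00609 = 36.9691 s⁻¹
ΔT = η·γ̇²·t_res/(ρ·cp) = [1276 × 36.9691² × 76.7618] / [1305 × 2159] = 47.5128 K

value=47.51 K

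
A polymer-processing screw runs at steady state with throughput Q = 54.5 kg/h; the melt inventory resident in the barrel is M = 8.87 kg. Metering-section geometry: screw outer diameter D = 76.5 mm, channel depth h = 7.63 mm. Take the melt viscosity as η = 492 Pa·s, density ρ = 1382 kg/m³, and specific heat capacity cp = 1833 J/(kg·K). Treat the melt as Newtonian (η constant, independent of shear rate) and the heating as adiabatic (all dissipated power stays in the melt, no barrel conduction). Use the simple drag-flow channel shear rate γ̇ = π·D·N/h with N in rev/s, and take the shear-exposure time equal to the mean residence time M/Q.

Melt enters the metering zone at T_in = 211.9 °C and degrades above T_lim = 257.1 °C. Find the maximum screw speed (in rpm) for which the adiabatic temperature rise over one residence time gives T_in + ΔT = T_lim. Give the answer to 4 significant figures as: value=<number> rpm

Throughput in SI: Q_s = 54.5 kg/h ÷ 3600 s/h = 0.0151389 kg/s
t_res = M / Q_s = 8.87 ÷ 0.0151389 = 585.908 s
D = 76.5 mm = 0.0765 m;  h = 7.63 mm = 0.00763 m
ΔT_a = T_lim − T_in = 257.1 °C − 211.9 °C = 45.2 K
γ̇_max² = ΔT_a·ρ·cp/(η·t_res) = 45.2·1382·1833/(492·585.908) = 397.205 s⁻²
Take the square root: γ̇_max = √(397.205) = 19.93 s⁻¹
N_max = γ̇_max h / (πD) = 19.93·0.00763/(π·0.0765) = 0.632733 rev/s → ×60 = 37.964 rpm

value=37.96 rpm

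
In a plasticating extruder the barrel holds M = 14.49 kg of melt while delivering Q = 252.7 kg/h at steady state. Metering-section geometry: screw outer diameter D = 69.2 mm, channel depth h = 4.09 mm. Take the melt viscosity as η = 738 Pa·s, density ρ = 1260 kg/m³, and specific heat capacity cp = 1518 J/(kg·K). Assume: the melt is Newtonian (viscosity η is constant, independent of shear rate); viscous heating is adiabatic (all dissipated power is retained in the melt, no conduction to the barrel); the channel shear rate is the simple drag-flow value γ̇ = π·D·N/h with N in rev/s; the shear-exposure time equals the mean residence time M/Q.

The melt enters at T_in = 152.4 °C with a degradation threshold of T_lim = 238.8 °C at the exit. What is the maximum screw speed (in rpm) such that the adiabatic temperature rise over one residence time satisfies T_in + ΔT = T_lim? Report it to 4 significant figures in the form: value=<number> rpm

value=37.18 rpm

Throughput in SI: Q_s = 252.7 kg/h ÷ 3600 s/h = 0.0701944 kg/s
t_res = M / Q_s = 14.49 ÷ 0.0701944 = 206.427 s
Geometry in SI: D = 69.2 mm → 0.0692 m, h = 4.09 mm → 0.00409 m
ΔT_a = T_lim − T_in = 238.8 − 152.4 = 86.4 K
γ̇_max² = ΔT_a·ρ·cp/(η·t_res) = 86.4·1260·1518/(738·206.427) = 1084.76 s⁻²
γ̇_max = sqrt(1084.76) = 32.9357 s⁻¹
N_max = γ̇_max·h / (π·D) = 32.9357 · 0.00409 / (π · 0.0692) = 0.619633 rev/s = 37.178 rpm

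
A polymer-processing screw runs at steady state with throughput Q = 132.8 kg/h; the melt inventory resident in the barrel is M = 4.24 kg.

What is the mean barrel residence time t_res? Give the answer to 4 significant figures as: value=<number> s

Convert throughput: Q = 132.8 kg/h = 132.8/3600 = 0.0368889 kg/s
t_res = M / Q_s = 4.24 ÷ 0.0368889 = 114.94 s

value=114.9 s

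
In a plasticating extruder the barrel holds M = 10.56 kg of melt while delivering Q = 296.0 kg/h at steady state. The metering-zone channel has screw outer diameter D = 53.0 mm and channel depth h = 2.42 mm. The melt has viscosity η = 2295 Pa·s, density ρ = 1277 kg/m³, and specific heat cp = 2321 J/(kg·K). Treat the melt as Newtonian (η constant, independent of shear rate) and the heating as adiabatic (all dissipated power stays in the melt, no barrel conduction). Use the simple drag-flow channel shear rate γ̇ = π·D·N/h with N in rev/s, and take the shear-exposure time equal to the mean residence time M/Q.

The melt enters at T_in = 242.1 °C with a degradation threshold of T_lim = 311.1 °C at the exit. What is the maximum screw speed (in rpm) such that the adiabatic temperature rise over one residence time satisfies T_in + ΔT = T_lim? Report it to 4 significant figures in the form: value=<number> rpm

Q_s = Q / 3600 = 296.0 / 3600 = 0.0822222 kg/s
t_res = M / Q_s = 10.56 ÷ 0.0822222 = 128.432 s
Geometry in SI: D = 53.0 mm → 0.053 m, h = 2.42 mm → 0.00242 m
ΔT_a = T_lim − T_in = 311.1 − 242.1 = 69 K
γ̇_max² = ΔT_a·ρ·cp/(η·t_res) = 69·1277·2321/(2295·128.432) = 693.837 s⁻²
γ̇_max = √693.837 = 26.3408 s⁻¹
Solve γ̇ = πDN/h for N: N_max = γ̇_max·h/(π·D) = 26.3408 × 0.00242 / (π × 0.053) = 0.382841 rev/s = 22.9705 rpm

value=22.97 rpm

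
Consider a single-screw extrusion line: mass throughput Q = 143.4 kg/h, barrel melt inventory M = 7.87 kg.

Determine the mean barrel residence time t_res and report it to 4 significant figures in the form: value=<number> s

Convert throughput: Q = 143.4 kg/h = 143.4/3600 = 0.0398333 kg/s
t_res = M / Q_s = 7.87 ÷ 0.0398333 = 197.573 s

value=197.6 s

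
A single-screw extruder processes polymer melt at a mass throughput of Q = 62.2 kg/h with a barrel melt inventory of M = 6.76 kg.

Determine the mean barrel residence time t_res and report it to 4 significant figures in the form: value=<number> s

value=391.3 s

Throughput in SI: Q_s = 62.2 kg/h ÷ 3600 s/h = 0.0172778 kg/s
Mean residence time: t_res = M/Q_s = 6.76 kg / 0.0172778 kg/s = 391.254 s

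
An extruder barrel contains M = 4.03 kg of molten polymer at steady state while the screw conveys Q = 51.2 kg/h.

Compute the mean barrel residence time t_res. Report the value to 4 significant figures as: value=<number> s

value=283.4 s

Q_s = Q / 3600 = 51.2 / 3600 = 0.0142222 kg/s
t_res = M / Q_s = 4.03 ÷ 0.0142222 = 283.359 s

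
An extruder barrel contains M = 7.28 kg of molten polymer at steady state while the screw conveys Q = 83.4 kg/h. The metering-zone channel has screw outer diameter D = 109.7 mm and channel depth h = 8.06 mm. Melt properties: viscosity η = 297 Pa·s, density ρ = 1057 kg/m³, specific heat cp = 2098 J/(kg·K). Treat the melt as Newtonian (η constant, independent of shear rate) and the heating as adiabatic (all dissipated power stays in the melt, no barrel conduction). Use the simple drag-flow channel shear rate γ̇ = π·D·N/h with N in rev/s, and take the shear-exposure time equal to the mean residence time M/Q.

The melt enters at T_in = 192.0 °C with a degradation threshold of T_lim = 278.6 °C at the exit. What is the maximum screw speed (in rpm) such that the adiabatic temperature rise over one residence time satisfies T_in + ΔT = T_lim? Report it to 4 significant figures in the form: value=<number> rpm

Convert throughput: Q = 83.4 kg/h = 83.4/3600 = 0.0231667 kg/s
t_res = M / Q_s = 7.28 / 0.0231667 = 314.245 s
Geometry in SI: D = 109.7 mm → 0.1097 m, h = 8.06 mm → 0.00806 m
Allowable rise: ΔT_a = T_lim − T_in = 278.6 − 192.0 = 86.6 K
γ̇_max² = ΔT_a·ρ·cp / (η·t_res) = [86.6 × 1057 × 2098] / [297 × 314.245] = 2057.66 s⁻²
γ̇_max = √2057.66 = 45.3615 s⁻¹
N_max = γ̇_max·h / (π·D) = 45.3615 · 0.00806 / (π · 0.1097) = 1.06088 rev/s = 63.6527 rpm

value=63.65 rpm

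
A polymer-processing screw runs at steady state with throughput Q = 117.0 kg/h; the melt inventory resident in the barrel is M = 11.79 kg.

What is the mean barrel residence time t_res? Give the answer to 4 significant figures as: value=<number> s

Q_s = Q / 3600 = 117.0 / 3600 = 0.0325 kg/s
Mean residence time: t_res = M/Q_s = 11.79 kg / 0.0325 kg/s = 362.769 s

value=362.8 s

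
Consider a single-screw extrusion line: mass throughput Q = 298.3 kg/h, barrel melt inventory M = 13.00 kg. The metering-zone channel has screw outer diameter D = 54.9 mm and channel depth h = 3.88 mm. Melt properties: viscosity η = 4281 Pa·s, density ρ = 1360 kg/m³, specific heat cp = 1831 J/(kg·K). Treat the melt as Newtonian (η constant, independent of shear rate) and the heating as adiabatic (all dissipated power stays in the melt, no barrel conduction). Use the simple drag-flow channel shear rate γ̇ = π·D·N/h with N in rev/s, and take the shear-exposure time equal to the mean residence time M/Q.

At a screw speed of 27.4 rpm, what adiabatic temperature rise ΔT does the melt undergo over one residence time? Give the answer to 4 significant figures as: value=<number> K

value=111.1 K

Convert throughput: Q = 298.3 kg/h = 298.3/3600 = 0.0828611 kg/s
Mean residence time: t_res = M/Q_s = 13.00 kg / 0.0828611 kg/s = 156.889 s
Convert to SI: D = 0.0549 m, h = 0.00388 m, N = 27.4/60 = 0.456667 rev/s
γ̇ = π·D·N / h = π · 0.0549 · 0.456667 / 0.00388 = 20.2997 s⁻¹
ΔT = η·γ̇²·t_res/(ρ·cp) = [4281 × 20.2997² × 156.889] / [1360 × 1831] = 111.145 K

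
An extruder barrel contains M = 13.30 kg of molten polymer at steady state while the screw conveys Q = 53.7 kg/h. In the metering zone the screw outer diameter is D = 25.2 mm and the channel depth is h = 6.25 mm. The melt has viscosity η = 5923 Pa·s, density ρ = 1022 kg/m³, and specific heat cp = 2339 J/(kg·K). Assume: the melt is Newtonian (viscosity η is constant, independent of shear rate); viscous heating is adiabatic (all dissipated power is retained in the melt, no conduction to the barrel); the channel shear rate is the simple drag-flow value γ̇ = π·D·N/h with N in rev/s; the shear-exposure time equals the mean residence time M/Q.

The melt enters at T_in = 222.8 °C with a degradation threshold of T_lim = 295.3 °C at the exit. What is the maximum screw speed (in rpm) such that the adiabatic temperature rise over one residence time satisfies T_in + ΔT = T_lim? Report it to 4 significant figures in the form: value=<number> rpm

value=27.13 rpm

Q_s = Q / 3600 = 53.7 / 3600 = 0.0149167 kg/s
t_res = M / Q_s = 13.30 ÷ 0.0149167 = 891.62 s
Convert to metres: D = 0.0252 m, h = 0.00625 m
ΔT_a = T_lim − T_in = 295.3 °C − 222.8 °C = 72.5 K
γ̇_max² = ΔT_a·ρ·cp/(η·t_res) = 72.5·1022·2339/(5923·891.62) = 32.8169 s⁻²
Take the square root: γ̇_max = √(32.8169) = 5.7286 s⁻¹
Solve γ̇ = πDN/h for N: N_max = γ̇_max·h/(π·D) = 5.7286 × 0.00625 / (π × 0.0252) = 0.45225 rev/s = 27.135 rpm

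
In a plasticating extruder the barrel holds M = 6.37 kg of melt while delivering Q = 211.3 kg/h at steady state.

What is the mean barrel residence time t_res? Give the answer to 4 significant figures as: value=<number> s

value=108.5 s

Convert throughput: Q = 211.3 kg/h = 211.3/3600 = 0.0586944 kg/s
t_res = M / Q_s = 6.37 / 0.0586944 = 108.528 s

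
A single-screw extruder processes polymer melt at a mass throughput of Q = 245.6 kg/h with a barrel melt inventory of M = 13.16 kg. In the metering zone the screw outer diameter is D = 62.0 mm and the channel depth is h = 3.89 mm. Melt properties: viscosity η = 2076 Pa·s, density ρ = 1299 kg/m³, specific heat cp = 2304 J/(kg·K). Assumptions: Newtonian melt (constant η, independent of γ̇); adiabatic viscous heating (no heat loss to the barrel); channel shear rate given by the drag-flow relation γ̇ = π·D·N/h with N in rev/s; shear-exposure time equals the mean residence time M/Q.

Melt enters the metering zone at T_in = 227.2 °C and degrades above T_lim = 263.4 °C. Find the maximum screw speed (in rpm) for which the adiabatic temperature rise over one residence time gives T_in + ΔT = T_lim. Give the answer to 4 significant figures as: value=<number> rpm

Convert throughput: Q = 245.6 kg/h = 245.6/3600 = 0.0682222 kg/s
Mean residence time: t_res = M/Q_s = 13.16 kg / 0.0682222 kg/s = 192.899 s
Geometry in SI: D = 62.0 mm → 0.062 m, h = 3.89 mm → 0.00389 m
Allowable rise: ΔT_a = T_lim − T_in = 263.4 − 227.2 = 36.2 K
γ̇_max² = ΔT_a·ρ·cp / (η·t_res) = [36.2 × 1299 × 2304] / [2076 × 192.899] = 270.547 s⁻²
γ̇_max = sqrt(270.547) = 16.4483 s⁻¹
N_max = γ̇_max h / (πD) = 16.4483·0.00389/(π·0.062) = 0.328496 rev/s → ×60 = 19.7097 rpm

value=19.71 rpm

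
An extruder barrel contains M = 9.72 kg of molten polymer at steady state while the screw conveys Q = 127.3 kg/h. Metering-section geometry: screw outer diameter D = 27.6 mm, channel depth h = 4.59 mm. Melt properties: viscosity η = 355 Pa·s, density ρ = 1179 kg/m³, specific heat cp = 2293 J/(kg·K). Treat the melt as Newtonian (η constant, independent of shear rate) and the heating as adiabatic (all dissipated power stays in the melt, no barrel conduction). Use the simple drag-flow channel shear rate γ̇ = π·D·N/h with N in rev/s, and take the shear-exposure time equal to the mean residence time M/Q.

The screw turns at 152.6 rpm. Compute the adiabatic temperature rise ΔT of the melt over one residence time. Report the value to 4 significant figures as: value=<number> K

Q_s = Q / 3600 = 127.3 / 3600 = 0.0353611 kg/s
t_res = M / Q_s = 9.72 / 0.0353611 = 274.878 s
D = 27.6 mm = 0.0276 m;  h = 4.59 mm = 0.00459 m;  N = 152.6 rpm / 60 = 2.54333 rev/s
Shear rate: γ̇ = πDN/h = π·0.0276·2.54333/0.00459 = 48.0451 s⁻¹
ΔT = η·γ̇²·t_res/(ρ·cp) = [355 × 48.0451² × 274.878] / [1179 × 2293] = 83.3201 K

value=83.32 K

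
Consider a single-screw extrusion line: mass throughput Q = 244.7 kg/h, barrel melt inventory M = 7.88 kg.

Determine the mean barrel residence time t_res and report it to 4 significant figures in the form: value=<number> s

value=115.9 s

Convert throughput: Q = 244.7 kg/h = 244.7/3600 = 0.0679722 kg/s
Mean residence time: t_res = M/Q_s = 7.88 kg / 0.0679722 kg/s = 115.93 s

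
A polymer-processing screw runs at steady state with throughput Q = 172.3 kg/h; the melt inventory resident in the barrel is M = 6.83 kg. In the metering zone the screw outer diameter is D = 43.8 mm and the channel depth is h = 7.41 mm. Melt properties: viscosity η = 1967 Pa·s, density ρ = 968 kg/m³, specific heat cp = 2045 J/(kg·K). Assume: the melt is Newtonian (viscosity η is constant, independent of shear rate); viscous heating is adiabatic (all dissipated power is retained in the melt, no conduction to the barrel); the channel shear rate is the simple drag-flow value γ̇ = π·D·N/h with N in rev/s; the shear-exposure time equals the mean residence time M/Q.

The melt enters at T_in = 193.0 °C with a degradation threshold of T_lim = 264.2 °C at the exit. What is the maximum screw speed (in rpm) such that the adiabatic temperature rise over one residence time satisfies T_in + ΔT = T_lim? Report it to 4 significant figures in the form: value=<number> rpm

value=72.40 rpm

Convert throughput: Q = 172.3 kg/h = 172.3/3600 = 0.0478611 kg/s
t_res = M / Q_s = 6.83 / 0.0478611 = 142.705 s
Geometry in SI: D = 43.8 mm → 0.0438 m, h = 7.41 mm → 0.00741 m
Allowable rise: ΔT_a = T_lim − T_in = 264.2 − 193.0 = 71.2 K
γ̇_max² = ΔT_a·ρ·cp/(η·t_res) = 71.2·968·2045/(1967·142.705) = 502.119 s⁻²
γ̇_max = √502.119 = 22.408 s⁻¹
N_max = γ̇_max h / (πD) = 22.408·0.00741/(π·0.0438) = 1.20669 rev/s → ×60 = 72.4017 rpm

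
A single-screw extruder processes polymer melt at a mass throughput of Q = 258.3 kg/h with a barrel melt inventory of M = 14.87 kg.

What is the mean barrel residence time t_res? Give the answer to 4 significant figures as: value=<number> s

value=207.2 s

Throughput in SI: Q_s = 258.3 kg/h ÷ 3600 s/h = 0.07175 kg/s
t_res = M / Q_s = 14.87 ÷ 0.07175 = 207.247 s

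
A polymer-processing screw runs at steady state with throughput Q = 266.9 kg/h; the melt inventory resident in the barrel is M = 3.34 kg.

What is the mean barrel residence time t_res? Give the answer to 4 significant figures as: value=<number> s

Q_s = Q / 3600 = 266.9 / 3600 = 0.0741389 kg/s
t_res = M / Q_s = 3.34 / 0.0741389 = 45.0506 s

value=45.05 s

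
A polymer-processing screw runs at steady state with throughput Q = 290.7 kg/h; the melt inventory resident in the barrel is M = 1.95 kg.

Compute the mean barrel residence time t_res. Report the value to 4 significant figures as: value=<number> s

Convert throughput: Q = 290.7 kg/h = 290.7/3600 = 0.08075 kg/s
t_res = M / Q_s = 1.95 ÷ 0.08075 = 24.1486 s

value=24.15 s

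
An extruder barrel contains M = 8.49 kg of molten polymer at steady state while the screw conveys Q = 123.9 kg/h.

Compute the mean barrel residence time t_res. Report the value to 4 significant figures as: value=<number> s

Q_s = Q / 3600 = 123.9 / 3600 = 0.0344167 kg/s
t_res = M / Q_s = 8.49 ÷ 0.0344167 = 246.683 s

value=246.7 s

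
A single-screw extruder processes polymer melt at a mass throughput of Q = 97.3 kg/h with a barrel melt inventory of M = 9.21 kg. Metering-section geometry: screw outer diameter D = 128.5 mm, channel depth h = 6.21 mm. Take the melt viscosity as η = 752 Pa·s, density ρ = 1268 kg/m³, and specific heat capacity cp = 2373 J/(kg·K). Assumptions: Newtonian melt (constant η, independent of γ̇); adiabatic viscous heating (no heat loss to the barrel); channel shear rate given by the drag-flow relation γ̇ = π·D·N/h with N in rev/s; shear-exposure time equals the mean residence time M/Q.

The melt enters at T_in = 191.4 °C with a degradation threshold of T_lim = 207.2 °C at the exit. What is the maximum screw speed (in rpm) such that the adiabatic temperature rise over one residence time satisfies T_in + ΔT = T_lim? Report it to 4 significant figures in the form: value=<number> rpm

Throughput in SI: Q_s = 97.3 kg/h ÷ 3600 s/h = 0.0270278 kg/s
t_res = M / Q_s = 9.21 ÷ 0.0270278 = 340.761 s
Geometry in SI: D = 128.5 mm → 0.1285 m, h = 6.21 mm → 0.00621 m
ΔT_a = T_lim − T_in = 207.2 − 191.4 = 15.8 K
Invert ΔT = ηγ̇²t_res/(ρcp) for γ̇: γ̇_max² = ΔT_a ρ cp / (η t_res) = 15.8·1268·2373 / (752·340.761) = 185.527 s⁻²
Take the square root: γ̇_max = √(185.527) = 13.6208 s⁻¹
N_max = γ̇_max h / (πD) = 13.6208·0.00621/(π·0.1285) = 0.209528 rev/s → ×60 = 12.5717 rpm

value=12.57 rpm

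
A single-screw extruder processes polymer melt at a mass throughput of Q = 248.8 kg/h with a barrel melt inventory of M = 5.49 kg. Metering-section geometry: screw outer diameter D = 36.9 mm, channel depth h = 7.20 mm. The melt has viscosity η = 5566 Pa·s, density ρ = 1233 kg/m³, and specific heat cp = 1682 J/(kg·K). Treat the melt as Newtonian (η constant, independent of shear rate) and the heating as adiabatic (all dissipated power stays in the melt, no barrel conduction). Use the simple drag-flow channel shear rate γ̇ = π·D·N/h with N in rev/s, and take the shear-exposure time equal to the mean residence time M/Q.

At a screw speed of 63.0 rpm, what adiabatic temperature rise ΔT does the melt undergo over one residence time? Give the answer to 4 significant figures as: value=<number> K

value=60.93 K

Throughput in SI: Q_s = 248.8 kg/h ÷ 3600 s/h = 0.0691111 kg/s
Mean residence time: t_res = M/Q_s = 5.49 kg / 0.0691111 kg/s = 79.4373 s
Convert to SI: D = 0.0369 m, h = 0.0072 m, N = 63.0/60 = 1.05 rev/s
γ̇ = π D N / h = (π)(0.0369)(1.05) / 0.0072 = 16.9057 s⁻¹
ΔT = η·γ̇²·t_res / (ρ·cp) = 5566 · (16.9057)² · 79.4373 / (1233 · 1682) = 60.9319 K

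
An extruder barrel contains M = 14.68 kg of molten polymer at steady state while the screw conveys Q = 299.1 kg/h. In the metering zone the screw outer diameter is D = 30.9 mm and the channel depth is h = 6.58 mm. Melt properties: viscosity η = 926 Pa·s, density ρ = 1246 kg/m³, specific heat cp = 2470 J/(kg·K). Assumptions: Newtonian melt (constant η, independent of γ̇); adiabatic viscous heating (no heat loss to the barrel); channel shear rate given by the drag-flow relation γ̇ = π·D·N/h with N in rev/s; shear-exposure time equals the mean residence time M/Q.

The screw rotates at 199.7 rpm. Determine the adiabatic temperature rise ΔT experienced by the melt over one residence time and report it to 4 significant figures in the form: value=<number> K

value=128.2 K

Convert throughput: Q = 299.1 kg/h = 299.1/3600 = 0.0830833 kg/s
t_res = M / Q_s = 14.68 / 0.0830833 = 176.69 s
D = 30.9 mm = 0.0309 m;  h = 6.58 mm = 0.00658 m;  N = 199.7 rpm / 60 = 3.32833 rev/s
γ̇ = π D N / h = (π)(0.0309)(3.32833) / 0.00658 = 49.1031 s⁻¹
Adiabatic rise: ΔT = η γ̇² t_res / (ρ cp) = 926·(49.1031)²·176.69 / (1246·2470) = 128.182 K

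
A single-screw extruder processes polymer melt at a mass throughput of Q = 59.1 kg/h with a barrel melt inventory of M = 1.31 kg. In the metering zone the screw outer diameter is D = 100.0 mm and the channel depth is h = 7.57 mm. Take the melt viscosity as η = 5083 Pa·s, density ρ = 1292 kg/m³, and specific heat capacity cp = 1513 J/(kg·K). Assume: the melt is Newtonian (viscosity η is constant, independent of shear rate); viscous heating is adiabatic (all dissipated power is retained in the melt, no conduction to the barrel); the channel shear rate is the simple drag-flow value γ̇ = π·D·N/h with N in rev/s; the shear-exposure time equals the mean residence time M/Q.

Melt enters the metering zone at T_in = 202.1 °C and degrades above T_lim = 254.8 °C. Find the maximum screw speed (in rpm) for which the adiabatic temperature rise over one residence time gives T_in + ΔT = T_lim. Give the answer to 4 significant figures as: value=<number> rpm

Q_s = Q / 3600 = 59.1 / 3600 = 0.0164167 kg/s
t_res = M / Q_s = 1.31 / 0.0164167 = 79.797 s
D = 100.0 mm = 0.1 m;  h = 7.57 mm = 0.00757 m
ΔT_a = T_lim − T_in = 254.8 °C − 202.1 °C = 52.7 K
γ̇_max² = ΔT_a·ρ·cp/(η·t_res) = 52.7·1292·1513/(5083·79.797) = 253.984 s⁻²
γ̇_max = sqrt(253.984) = 15.9369 s⁻¹
N_max = γ̇_max h / (πD) = 15.9369·0.00757/(π·0.1) = 0.384016 rev/s → ×60 = 23.0409 rpm

value=23.04 rpm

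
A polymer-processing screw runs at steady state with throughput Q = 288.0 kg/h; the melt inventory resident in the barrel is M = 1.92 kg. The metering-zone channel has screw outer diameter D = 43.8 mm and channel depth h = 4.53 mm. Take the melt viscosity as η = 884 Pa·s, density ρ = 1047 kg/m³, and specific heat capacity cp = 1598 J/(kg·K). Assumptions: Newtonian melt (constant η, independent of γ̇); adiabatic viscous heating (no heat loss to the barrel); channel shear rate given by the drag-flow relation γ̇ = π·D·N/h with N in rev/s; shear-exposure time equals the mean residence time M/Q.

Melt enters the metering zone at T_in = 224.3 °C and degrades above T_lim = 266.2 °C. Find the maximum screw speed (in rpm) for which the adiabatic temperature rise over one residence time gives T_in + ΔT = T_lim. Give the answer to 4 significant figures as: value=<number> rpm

Throughput in SI: Q_s = 288.0 kg/h ÷ 3600 s/h = 0.08 kg/s
Mean residence time: t_res = M/Q_s = 1.92 kg / 0.08 kg/s = 24 s
D = 43.8 mm = 0.0438 m;  h = 4.53 mm = 0.00453 m
ΔT_a = T_lim − T_in = 266.2 − 224.3 = 41.9 K
Invert ΔT = ηγ̇²t_res/(ρcp) for γ̇: γ̇_max² = ΔT_a ρ cp / (η t_res) = 41.9·1047·1598 / (884·24) = 3304.26 s⁻²
Take the square root: γ̇_max = √(3304.26) = 57.4827 s⁻¹
Solve γ̇ = πDN/h for N: N_max = γ̇_max·h/(π·D) = 57.4827 × 0.00453 / (π × 0.0438) = 1.89239 rev/s = 113.544 rpm

value=113.5 rpm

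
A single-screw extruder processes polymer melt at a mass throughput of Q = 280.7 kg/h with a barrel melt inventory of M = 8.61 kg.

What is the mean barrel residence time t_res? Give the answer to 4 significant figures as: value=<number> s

Throughput in SI: Q_s = 280.7 kg/h ÷ 3600 s/h = 0.0779722 kg/s
Mean residence time: t_res = M/Q_s = 8.61 kg / 0.0779722 kg/s = 110.424 s

value=110.4 s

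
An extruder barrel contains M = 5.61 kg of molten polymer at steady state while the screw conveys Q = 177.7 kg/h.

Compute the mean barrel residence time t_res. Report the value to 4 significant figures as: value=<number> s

Throughput in SI: Q_s = 177.7 kg/h ÷ 3600 s/h = 0.0493611 kg/s
Mean residence time: t_res = M/Q_s = 5.61 kg / 0.0493611 kg/s = 113.652 s

value=113.7 s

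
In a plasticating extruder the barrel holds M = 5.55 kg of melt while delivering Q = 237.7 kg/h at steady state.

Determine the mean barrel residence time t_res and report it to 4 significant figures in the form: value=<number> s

value=84.06 s

Throughput in SI: Q_s = 237.7 kg/h ÷ 3600 s/h = 0.0660278 kg/s
Mean residence time: t_res = M/Q_s = 5.55 kg / 0.0660278 kg/s = 84.0555 s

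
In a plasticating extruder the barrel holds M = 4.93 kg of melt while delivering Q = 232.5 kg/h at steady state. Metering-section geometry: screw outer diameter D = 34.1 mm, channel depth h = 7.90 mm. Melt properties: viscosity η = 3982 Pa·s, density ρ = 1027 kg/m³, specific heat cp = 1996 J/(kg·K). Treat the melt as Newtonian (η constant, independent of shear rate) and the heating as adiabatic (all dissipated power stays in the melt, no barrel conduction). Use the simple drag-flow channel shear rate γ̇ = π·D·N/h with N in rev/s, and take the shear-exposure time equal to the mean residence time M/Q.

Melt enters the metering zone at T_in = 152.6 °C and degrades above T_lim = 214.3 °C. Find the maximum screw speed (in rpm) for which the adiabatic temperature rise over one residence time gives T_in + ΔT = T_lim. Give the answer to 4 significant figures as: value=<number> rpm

value=90.25 rpm

Convert throughput: Q = 232.5 kg/h = 232.5/3600 = 0.0645833 kg/s
Mean residence time: t_res = M/Q_s = 4.93 kg / 0.0645833 kg/s = 76.3355 s
Convert to metres: D = 0.0341 m, h = 0.0079 m
ΔT_a = T_lim − T_in = 214.3 °C − 152.6 °C = 61.7 K
γ̇_max² = ΔT_a·ρ·cp / (η·t_res) = [61.7 × 1027 × 1996] / [3982 × 76.3355] = 416.091 s⁻²
γ̇_max = √416.091 = 20.3983 s⁻¹
N_max = γ̇_max h / (πD) = 20.3983·0.0079/(π·0.0341) = 1.50424 rev/s → ×60 = 90.2544 rpm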